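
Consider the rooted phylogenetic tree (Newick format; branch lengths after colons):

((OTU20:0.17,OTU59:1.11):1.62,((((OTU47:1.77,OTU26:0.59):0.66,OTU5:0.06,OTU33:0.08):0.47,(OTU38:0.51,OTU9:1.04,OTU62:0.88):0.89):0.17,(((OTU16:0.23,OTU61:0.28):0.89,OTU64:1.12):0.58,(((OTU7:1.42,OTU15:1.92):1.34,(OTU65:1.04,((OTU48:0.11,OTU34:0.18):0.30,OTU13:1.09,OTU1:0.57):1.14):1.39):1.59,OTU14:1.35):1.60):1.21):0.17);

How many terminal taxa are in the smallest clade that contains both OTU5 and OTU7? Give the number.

The MRCA of OTU5 and OTU7 is the node subtending ((((OTU47,OTU26),OTU5,OTU33),(OTU38,OTU9,OTU62)),(((OTU16,OTU61),OTU64),(((OTU7,OTU15),(OTU65,((OTU48,OTU34),OTU13,OTU1))),OTU14))).
That clade contains 18 terminal taxa: OTU1, OTU13, OTU14, OTU15, OTU16, OTU26, OTU33, OTU34, OTU38, OTU47, OTU48, OTU5, OTU61, OTU62, OTU64, OTU65, OTU7, OTU9.

18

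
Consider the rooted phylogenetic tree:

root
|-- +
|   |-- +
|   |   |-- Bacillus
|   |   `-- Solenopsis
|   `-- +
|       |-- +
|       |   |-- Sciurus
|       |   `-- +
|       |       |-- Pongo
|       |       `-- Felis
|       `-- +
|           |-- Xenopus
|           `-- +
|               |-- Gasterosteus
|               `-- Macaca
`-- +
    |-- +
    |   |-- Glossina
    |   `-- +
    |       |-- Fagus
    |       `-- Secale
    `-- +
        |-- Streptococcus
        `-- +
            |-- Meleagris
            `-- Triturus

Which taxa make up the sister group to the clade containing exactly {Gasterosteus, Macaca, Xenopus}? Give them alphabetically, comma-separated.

Felis, Pongo, Sciurus

The clade containing exactly {Gasterosteus, Macaca, Xenopus} attaches to the tree at the node subtending ((Sciurus,(Pongo,Felis)),(Xenopus,(Gasterosteus,Macaca))).
The other lineage descending from that same node — the sister group — is (Sciurus,(Pongo,Felis)); its 3 tips in alphabetical order are the answer.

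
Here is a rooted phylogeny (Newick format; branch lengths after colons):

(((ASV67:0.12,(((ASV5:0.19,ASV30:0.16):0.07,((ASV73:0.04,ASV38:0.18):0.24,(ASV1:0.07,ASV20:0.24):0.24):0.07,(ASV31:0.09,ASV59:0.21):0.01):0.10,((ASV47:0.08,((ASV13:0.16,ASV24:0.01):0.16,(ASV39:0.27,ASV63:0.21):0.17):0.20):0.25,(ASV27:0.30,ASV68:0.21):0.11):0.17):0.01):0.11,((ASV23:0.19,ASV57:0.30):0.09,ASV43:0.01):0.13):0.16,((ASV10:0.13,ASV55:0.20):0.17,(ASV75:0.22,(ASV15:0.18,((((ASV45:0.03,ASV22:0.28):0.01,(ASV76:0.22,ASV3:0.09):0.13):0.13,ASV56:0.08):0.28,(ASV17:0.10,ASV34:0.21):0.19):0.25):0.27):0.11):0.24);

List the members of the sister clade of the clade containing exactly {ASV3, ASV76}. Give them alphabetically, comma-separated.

ASV22, ASV45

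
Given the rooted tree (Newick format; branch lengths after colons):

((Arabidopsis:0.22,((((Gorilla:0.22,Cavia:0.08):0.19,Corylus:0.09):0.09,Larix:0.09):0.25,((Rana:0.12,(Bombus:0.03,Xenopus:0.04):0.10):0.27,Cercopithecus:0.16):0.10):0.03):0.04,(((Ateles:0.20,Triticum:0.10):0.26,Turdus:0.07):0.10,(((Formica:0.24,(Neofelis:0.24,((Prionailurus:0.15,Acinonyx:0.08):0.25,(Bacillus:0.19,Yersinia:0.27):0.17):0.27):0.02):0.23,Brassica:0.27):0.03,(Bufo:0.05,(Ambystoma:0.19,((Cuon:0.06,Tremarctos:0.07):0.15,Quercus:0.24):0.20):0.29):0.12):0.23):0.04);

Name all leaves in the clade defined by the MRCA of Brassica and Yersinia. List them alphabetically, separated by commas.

Acinonyx, Bacillus, Brassica, Formica, Neofelis, Prionailurus, Yersinia

Tracing Brassica: it sits inside ((Formica,(Neofelis,((Prionailurus,Acinonyx),(Bacillus,Yersinia)))),Brassica).
Tracing Yersinia: it sits inside (Bacillus,Yersinia).
The smallest clade enclosing both is ((Formica,(Neofelis,((Prionailurus,Acinonyx),(Bacillus,Yersinia)))),Brassica); the answer is its 7 terminal taxa in alphabetical order.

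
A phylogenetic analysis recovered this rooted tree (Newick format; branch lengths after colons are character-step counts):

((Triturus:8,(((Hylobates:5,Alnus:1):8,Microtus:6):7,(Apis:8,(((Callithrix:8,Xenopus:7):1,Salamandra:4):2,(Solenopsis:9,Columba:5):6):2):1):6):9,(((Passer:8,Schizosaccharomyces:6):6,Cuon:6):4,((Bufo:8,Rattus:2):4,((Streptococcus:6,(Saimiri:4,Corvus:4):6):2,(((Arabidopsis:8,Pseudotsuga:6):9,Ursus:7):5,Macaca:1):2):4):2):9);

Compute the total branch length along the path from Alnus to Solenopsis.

34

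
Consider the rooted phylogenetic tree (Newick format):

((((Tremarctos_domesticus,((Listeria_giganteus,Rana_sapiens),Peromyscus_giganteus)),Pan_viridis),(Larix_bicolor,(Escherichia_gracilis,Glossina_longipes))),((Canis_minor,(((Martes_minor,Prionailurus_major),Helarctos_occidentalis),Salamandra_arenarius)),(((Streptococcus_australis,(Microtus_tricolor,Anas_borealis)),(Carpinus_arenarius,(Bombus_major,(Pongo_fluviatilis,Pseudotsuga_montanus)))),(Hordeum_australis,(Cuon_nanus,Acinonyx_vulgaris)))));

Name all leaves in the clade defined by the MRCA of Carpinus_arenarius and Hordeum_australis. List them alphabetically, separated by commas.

Tracing Carpinus_arenarius: it sits inside (Carpinus_arenarius,(Bombus_major,(Pongo_fluviatilis,Pseudotsuga_montanus))).
Tracing Hordeum_australis: it sits inside (Hordeum_australis,(Cuon_nanus,Acinonyx_vulgaris)).
The smallest clade enclosing both is (((Streptococcus_australis,(Microtus_tricolor,Anas_borealis)),(Carpinus_arenarius,(Bombus_major,(Pongo_fluviatilis,Pseudotsuga_montanus)))),(Hordeum_australis,(Cuon_nanus,Acinonyx_vulgaris))); the answer is its 10 terminal taxa in alphabetical order.

Acinonyx_vulgaris, Anas_borealis, Bombus_major, Carpinus_arenarius, Cuon_nanus, Hordeum_australis, Microtus_tricolor, Pongo_fluviatilis, Pseudotsuga_montanus, Streptococcus_australis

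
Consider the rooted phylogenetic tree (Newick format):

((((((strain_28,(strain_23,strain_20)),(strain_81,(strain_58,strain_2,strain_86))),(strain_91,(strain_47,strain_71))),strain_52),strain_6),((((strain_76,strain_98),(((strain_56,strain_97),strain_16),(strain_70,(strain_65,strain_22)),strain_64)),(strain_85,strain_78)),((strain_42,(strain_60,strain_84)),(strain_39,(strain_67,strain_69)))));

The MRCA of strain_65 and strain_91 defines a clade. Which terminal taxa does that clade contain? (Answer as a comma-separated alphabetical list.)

Tracing strain_65: it sits inside (strain_65,strain_22).
Tracing strain_91: it sits inside (strain_91,(strain_47,strain_71)).
The smallest clade enclosing both is the whole tree (their MRCA is the root), so the answer is all 29 tips in alphabetical order.

strain_16, strain_2, strain_20, strain_22, strain_23, strain_28, strain_39, strain_42, strain_47, strain_52, strain_56, strain_58, strain_6, strain_60, strain_64, strain_65, strain_67, strain_69, strain_70, strain_71, strain_76, strain_78, strain_81, strain_84, strain_85, strain_86, strain_91, strain_97, strain_98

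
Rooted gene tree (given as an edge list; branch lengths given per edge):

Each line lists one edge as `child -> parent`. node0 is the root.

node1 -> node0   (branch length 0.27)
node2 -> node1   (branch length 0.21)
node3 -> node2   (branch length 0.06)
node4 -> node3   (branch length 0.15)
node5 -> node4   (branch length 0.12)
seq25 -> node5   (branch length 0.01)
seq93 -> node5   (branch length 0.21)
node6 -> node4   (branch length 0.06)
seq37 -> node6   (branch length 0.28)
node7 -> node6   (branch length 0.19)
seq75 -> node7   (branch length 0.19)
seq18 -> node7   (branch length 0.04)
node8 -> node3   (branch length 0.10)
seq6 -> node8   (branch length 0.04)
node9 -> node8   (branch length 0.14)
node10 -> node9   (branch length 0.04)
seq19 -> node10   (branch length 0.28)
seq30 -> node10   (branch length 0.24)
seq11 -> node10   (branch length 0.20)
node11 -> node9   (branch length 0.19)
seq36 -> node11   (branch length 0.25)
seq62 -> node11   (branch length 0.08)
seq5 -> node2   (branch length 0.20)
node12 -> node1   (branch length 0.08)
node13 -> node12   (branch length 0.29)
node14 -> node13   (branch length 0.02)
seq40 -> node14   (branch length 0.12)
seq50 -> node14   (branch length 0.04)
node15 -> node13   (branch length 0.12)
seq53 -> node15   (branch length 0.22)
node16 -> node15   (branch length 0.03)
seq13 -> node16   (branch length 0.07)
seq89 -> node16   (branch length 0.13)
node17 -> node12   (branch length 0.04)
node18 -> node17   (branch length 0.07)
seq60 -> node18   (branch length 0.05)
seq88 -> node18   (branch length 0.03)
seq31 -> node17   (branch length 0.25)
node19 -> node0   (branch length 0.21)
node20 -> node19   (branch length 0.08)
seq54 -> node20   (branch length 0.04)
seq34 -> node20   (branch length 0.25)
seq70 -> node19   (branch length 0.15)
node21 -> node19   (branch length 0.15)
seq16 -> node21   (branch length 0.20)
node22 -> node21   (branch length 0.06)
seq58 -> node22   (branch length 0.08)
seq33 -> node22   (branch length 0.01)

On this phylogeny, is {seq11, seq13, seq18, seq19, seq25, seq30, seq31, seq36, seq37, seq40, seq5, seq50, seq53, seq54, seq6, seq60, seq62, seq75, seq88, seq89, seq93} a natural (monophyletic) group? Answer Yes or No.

No

The MRCA of the listed taxa is the root, so the smallest clade containing them is the whole tree.
That clade also contains seq16, seq33, seq34, seq58, seq70, which are not in the proposed group, so the group is not monophyletic.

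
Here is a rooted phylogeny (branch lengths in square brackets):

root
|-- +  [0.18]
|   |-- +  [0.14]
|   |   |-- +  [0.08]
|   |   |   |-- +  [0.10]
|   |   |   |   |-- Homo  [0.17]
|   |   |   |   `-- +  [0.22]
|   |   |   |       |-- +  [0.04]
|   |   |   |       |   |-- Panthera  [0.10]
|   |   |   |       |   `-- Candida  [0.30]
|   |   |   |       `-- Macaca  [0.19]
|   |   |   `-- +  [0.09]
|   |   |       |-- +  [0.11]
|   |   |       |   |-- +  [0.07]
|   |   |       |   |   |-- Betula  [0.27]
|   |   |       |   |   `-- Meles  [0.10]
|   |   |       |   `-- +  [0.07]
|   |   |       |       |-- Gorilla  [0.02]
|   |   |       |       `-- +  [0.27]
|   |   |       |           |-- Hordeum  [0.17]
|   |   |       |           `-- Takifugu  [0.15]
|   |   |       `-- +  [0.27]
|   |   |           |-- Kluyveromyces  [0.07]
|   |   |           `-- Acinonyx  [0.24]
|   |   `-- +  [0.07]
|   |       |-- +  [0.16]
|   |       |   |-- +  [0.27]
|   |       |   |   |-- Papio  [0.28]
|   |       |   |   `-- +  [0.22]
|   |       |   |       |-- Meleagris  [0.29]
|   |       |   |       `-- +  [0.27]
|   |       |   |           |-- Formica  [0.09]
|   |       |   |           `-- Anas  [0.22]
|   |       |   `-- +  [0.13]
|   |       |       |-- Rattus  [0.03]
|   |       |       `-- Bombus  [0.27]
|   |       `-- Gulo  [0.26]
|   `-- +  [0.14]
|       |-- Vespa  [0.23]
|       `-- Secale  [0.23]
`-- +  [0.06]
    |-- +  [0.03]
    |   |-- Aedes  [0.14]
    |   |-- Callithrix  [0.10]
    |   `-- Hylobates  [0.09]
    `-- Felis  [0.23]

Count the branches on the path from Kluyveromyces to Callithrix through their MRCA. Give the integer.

The MRCA of Kluyveromyces and Callithrix is the root of the tree.
From Kluyveromyces up to that node: 6 branches. From Callithrix up to the same node: 3 branches. Total: 6 + 3 = 9.

9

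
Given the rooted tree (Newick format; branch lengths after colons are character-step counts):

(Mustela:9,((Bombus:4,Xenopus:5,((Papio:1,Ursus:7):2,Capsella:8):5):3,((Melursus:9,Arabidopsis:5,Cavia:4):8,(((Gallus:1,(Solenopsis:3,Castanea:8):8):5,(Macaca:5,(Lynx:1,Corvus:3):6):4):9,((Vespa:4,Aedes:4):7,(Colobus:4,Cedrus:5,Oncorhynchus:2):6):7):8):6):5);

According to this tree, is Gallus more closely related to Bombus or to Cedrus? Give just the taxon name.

Cedrus

The MRCA of Gallus and Cedrus subtends (((Gallus,(Solenopsis,Castanea)),(Macaca,(Lynx,Corvus))),((Vespa,Aedes),(Colobus,Cedrus,Oncorhynchus))) (11 taxa).
The MRCA of Gallus and Bombus subtends ((Bombus,Xenopus,((Papio,Ursus),Capsella)),((Melursus,Arabidopsis,Cavia),(((Gallus,(Solenopsis,Castanea)),(Macaca,(Lynx,Corvus))),((Vespa,Aedes),(Colobus,Cedrus,Oncorhynchus))))) (19 taxa).
The first is nested inside the second, so Gallus shares a more recent common ancestor with Cedrus.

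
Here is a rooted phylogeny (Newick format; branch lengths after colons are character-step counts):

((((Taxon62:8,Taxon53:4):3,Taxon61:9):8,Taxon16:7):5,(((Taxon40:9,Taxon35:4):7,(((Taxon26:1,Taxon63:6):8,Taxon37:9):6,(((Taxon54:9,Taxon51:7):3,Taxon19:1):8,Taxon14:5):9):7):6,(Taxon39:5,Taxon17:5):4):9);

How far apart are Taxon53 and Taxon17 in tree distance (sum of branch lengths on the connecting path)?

38

The path runs Taxon53 → … → MRCA → … → Taxon17; the MRCA is the root of the tree.
Branch lengths along that path: 4 + 3 + 8 + 5 + 9 + 4 + 5 = 38.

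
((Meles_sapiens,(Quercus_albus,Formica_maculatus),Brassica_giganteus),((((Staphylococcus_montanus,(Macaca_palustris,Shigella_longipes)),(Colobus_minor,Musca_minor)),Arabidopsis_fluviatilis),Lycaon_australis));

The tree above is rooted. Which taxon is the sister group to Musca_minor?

Musca_minor attaches to the tree at the node subtending (Colobus_minor,Musca_minor).
The other lineage descending from that same node — the sister group — is the single tip Colobus_minor.

Colobus_minor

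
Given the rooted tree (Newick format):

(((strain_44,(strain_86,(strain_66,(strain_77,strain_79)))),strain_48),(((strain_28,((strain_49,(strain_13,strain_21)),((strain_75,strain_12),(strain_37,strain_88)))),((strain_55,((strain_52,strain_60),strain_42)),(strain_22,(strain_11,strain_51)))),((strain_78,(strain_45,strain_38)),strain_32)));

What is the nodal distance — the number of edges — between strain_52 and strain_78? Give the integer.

The MRCA of strain_52 and strain_78 is the node subtending (((strain_28,((strain_49,(strain_13,strain_21)),((strain_75,strain_12),(strain_37,strain_88)))),((strain_55,((strain_52,strain_60),strain_42)),(strain_22,(strain_11,strain_51)))),((strain_78,(strain_45,strain_38)),strain_32)).
From strain_52 up to that node: 6 branches. From strain_78 up to the same node: 3 branches. Total: 6 + 3 = 9.

9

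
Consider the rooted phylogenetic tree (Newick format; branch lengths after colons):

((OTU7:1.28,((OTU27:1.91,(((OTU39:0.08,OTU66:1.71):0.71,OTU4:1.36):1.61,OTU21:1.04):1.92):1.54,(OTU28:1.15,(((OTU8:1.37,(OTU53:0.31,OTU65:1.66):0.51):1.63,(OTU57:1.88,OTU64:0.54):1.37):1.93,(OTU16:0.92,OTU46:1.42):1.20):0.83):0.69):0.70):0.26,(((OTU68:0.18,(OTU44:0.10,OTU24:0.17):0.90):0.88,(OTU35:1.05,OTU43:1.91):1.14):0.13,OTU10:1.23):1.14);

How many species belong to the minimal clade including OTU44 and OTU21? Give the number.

20

The MRCA of OTU44 and OTU21 is the root, so the clade is the entire tree.
That clade contains 20 terminal taxa: OTU10, OTU16, OTU21, OTU24, OTU27, OTU28, OTU35, OTU39, OTU4, OTU43, OTU44, OTU46, OTU53, OTU57, OTU64, OTU65, OTU66, OTU68, OTU7, OTU8.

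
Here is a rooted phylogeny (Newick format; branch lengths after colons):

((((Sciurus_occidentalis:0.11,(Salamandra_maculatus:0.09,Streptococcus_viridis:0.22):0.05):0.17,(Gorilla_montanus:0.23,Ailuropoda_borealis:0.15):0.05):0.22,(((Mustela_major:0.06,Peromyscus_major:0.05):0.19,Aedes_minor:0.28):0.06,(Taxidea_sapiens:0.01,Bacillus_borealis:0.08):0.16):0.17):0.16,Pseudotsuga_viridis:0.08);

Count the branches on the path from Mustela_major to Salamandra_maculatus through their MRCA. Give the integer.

The MRCA of Mustela_major and Salamandra_maculatus is the node subtending (((Sciurus_occidentalis,(Salamandra_maculatus,Streptococcus_viridis)),(Gorilla_montanus,Ailuropoda_borealis)),(((Mustela_major,Peromyscus_major),Aedes_minor),(Taxidea_sapiens,Bacillus_borealis))).
From Mustela_major up to that node: 4 branches. From Salamandra_maculatus up to the same node: 4 branches. Total: 4 + 4 = 8.

8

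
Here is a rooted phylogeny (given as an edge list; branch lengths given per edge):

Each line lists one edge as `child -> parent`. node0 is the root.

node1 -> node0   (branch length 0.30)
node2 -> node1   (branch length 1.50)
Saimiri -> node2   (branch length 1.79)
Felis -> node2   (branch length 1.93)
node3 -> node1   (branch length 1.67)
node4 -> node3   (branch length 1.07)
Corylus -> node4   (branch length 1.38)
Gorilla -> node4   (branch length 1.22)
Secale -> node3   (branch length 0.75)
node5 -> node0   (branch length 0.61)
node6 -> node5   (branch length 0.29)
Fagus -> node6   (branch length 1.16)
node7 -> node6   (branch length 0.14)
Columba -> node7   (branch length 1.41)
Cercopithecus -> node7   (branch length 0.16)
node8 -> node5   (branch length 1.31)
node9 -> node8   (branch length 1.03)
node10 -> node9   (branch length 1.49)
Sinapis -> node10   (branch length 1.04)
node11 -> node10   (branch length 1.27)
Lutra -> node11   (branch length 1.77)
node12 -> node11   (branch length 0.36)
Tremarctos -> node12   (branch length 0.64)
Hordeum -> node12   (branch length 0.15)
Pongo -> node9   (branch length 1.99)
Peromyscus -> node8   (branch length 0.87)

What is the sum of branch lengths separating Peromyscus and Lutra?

6.43

The path runs Peromyscus → … → MRCA → … → Lutra; the MRCA is the node subtending (((Sinapis,(Lutra,(Tremarctos,Hordeum))),Pongo),Peromyscus).
Branch lengths along that path: 0.87 + 1.03 + 1.49 + 1.27 + 1.77 = 6.43.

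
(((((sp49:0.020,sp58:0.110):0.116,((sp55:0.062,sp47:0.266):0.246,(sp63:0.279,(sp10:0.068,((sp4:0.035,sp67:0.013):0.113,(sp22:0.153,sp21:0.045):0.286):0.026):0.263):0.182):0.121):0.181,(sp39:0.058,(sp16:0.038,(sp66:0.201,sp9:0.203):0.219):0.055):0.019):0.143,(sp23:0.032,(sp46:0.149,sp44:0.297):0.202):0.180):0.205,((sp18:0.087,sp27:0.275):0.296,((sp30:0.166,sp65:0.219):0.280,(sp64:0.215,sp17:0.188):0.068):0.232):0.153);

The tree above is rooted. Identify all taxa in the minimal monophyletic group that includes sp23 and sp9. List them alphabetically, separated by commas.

Tracing sp23: it sits inside (sp23,(sp46,sp44)).
Tracing sp9: it sits inside (sp66,sp9).
The smallest clade enclosing both is ((((sp49,sp58),((sp55,sp47),(sp63,(sp10,((sp4,sp67),(sp22,sp21)))))),(sp39,(sp16,(sp66,sp9)))),(sp23,(sp46,sp44))); the answer is its 17 terminal taxa in alphabetical order.

sp10, sp16, sp21, sp22, sp23, sp39, sp4, sp44, sp46, sp47, sp49, sp55, sp58, sp63, sp66, sp67, sp9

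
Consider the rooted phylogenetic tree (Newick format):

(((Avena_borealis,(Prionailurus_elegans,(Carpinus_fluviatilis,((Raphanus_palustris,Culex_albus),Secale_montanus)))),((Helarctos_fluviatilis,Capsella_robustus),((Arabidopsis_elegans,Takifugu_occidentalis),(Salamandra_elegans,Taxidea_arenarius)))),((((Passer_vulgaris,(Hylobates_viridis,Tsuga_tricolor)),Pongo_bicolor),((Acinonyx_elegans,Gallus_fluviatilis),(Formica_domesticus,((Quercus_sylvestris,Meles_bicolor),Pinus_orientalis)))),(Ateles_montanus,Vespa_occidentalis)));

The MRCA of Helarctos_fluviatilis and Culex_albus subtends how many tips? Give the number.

12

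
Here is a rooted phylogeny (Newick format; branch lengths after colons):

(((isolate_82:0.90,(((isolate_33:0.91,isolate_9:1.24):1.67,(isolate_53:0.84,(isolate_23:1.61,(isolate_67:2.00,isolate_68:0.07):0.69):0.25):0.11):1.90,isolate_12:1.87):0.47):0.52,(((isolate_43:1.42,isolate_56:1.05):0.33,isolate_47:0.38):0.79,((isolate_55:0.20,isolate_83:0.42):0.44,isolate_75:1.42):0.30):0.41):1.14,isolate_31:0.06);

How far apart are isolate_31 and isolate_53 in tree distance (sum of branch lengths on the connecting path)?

The path runs isolate_31 → … → MRCA → … → isolate_53; the MRCA is the root of the tree.
Branch lengths along that path: 0.06 + 1.14 + 0.52 + 0.47 + 1.90 + 0.11 + 0.84 = 5.04.

5.04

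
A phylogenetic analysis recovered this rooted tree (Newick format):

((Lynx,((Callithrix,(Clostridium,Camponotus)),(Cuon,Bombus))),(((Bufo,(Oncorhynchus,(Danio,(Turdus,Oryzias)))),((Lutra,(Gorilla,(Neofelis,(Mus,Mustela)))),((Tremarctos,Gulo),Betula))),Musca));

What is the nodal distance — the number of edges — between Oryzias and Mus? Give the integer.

The MRCA of Oryzias and Mus is the node subtending ((Bufo,(Oncorhynchus,(Danio,(Turdus,Oryzias)))),((Lutra,(Gorilla,(Neofelis,(Mus,Mustela)))),((Tremarctos,Gulo),Betula))).
From Oryzias up to that node: 5 branches. From Mus up to the same node: 6 branches. Total: 5 + 6 = 11.

11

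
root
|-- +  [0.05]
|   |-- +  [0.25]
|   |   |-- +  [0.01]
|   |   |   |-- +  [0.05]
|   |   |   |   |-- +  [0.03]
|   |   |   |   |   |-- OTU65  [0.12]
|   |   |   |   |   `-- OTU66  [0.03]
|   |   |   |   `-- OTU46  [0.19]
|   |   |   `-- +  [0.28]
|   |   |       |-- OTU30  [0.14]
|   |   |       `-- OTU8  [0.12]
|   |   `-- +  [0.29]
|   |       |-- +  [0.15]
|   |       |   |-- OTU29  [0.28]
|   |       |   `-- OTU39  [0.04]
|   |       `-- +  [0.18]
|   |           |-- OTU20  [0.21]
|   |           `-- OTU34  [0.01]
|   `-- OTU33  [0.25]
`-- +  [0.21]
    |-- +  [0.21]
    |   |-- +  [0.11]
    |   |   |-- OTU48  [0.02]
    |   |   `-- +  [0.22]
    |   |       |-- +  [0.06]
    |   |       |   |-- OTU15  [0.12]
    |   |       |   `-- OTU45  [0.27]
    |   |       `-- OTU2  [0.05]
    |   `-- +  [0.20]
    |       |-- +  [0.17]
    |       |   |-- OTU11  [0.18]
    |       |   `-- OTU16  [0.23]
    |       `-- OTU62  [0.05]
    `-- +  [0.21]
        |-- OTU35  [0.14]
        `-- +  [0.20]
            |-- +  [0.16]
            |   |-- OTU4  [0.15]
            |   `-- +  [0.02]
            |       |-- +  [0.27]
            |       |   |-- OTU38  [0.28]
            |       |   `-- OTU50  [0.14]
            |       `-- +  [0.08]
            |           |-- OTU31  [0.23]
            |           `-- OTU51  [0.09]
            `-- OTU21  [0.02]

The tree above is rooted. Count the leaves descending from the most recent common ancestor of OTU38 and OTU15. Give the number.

The MRCA of OTU38 and OTU15 is the node subtending (((OTU48,((OTU15,OTU45),OTU2)),((OTU11,OTU16),OTU62)),(OTU35,((OTU4,((OTU38,OTU50),(OTU31,OTU51))),OTU21))).
That clade contains 14 terminal taxa: OTU11, OTU15, OTU16, OTU2, OTU21, OTU31, OTU35, OTU38, OTU4, OTU45, OTU48, OTU50, OTU51, OTU62.

14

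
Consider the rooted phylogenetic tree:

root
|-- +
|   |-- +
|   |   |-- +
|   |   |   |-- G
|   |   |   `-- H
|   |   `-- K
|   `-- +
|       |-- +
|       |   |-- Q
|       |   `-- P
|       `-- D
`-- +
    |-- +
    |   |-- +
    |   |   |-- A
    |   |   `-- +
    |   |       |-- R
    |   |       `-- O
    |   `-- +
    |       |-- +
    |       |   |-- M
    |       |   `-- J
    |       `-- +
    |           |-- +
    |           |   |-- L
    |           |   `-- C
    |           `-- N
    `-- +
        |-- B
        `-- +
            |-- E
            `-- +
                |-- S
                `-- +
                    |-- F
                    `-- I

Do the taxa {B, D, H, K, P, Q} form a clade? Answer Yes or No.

The MRCA of the listed taxa is the root, so the smallest clade containing them is the whole tree.
That clade also contains A, C, E, F, G, I, J, L, M, N, O, R, S, which are not in the proposed group, so the group is not monophyletic.

No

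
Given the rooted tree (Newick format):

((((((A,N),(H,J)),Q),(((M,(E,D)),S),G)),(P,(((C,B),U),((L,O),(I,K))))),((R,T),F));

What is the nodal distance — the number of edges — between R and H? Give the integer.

9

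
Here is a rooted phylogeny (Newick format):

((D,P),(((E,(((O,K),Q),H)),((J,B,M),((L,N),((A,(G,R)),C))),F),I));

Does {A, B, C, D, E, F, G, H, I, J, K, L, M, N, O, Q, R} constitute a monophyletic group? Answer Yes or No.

No

The MRCA of the listed taxa is the root, so the smallest clade containing them is the whole tree.
That clade also contains P, which is not in the proposed group, so the group is not monophyletic.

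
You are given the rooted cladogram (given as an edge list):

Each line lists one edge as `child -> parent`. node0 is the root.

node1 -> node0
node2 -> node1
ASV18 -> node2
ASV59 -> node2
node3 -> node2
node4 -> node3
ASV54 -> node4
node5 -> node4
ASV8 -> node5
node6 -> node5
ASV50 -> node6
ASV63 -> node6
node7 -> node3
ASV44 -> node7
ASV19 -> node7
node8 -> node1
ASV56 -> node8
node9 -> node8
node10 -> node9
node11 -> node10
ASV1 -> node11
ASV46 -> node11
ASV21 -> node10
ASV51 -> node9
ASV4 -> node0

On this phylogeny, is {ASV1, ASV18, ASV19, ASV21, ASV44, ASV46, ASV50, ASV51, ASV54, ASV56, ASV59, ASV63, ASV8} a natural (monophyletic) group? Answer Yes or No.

The most recent common ancestor of these taxa subtends ((ASV18,ASV59,((ASV54,(ASV8,(ASV50,ASV63))),(ASV44,ASV19))),(ASV56,(((ASV1,ASV46),ASV21),ASV51))).
That clade has exactly 13 tips — every listed taxon and nothing else — so the group is monophyletic.

Yes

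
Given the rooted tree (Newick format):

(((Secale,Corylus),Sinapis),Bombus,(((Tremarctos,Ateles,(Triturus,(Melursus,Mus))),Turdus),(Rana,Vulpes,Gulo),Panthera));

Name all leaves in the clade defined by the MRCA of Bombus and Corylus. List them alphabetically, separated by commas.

Tracing Bombus: it attaches directly to the root.
Tracing Corylus: it sits inside (Secale,Corylus).
The smallest clade enclosing both is the whole tree (their MRCA is the root), so the answer is all 14 tips in alphabetical order.

Ateles, Bombus, Corylus, Gulo, Melursus, Mus, Panthera, Rana, Secale, Sinapis, Tremarctos, Triturus, Turdus, Vulpes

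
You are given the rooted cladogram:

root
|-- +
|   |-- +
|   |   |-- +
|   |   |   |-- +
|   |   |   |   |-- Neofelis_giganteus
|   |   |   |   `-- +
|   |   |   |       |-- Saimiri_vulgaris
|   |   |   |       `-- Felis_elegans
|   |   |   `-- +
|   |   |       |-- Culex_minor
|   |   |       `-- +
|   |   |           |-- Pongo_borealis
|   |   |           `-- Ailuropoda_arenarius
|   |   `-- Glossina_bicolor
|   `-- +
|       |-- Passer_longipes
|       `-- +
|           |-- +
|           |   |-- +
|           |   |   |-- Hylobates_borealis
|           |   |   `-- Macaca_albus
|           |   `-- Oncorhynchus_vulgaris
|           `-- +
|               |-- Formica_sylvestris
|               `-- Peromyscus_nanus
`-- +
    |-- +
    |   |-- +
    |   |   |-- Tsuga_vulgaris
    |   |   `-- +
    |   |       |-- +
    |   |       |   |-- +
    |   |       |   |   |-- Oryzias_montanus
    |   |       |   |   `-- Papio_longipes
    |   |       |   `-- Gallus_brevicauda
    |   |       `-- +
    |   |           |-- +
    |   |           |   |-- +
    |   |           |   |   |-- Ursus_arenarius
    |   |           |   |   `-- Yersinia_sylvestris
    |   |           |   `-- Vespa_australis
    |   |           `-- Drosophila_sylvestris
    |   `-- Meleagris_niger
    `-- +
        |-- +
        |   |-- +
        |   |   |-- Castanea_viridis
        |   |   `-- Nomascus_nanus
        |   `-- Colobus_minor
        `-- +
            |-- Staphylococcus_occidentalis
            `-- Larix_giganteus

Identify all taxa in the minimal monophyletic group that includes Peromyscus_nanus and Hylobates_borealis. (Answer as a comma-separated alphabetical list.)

Tracing Peromyscus_nanus: it sits inside (Formica_sylvestris,Peromyscus_nanus).
Tracing Hylobates_borealis: it sits inside (Hylobates_borealis,Macaca_albus).
The smallest clade enclosing both is (((Hylobates_borealis,Macaca_albus),Oncorhynchus_vulgaris),(Formica_sylvestris,Peromyscus_nanus)); the answer is its 5 terminal taxa in alphabetical order.

Formica_sylvestris, Hylobates_borealis, Macaca_albus, Oncorhynchus_vulgaris, Peromyscus_nanus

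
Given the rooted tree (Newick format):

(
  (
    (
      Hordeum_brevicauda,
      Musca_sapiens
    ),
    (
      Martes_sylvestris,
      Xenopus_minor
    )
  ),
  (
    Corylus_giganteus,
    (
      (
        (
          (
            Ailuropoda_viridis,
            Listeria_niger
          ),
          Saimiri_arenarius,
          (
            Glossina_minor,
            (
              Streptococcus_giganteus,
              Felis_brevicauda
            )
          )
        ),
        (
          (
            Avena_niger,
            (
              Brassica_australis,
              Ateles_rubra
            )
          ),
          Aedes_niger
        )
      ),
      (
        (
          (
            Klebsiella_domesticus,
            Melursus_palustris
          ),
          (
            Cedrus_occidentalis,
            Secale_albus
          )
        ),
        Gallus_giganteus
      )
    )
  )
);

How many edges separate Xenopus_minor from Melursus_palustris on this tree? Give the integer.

The MRCA of Xenopus_minor and Melursus_palustris is the root of the tree.
From Xenopus_minor up to that node: 3 branches. From Melursus_palustris up to the same node: 6 branches. Total: 3 + 6 = 9.

9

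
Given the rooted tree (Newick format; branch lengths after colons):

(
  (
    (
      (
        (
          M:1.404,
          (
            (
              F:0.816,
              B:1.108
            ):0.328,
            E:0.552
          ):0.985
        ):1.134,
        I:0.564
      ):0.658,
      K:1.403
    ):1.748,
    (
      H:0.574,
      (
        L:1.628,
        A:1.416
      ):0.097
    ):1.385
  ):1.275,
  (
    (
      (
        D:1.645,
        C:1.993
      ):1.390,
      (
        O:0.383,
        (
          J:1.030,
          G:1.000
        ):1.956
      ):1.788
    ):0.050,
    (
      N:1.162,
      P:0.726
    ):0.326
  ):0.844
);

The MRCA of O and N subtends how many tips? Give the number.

7

The MRCA of O and N is the node subtending (((D,C),(O,(J,G))),(N,P)).
That clade contains 7 terminal taxa: C, D, G, J, N, O, P.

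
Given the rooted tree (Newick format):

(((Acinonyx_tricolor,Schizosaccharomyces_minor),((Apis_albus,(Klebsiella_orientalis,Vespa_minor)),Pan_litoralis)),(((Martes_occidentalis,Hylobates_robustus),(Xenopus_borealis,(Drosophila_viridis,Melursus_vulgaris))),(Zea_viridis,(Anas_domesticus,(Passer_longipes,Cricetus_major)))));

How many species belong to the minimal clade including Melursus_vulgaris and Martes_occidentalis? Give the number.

The MRCA of Melursus_vulgaris and Martes_occidentalis is the node subtending ((Martes_occidentalis,Hylobates_robustus),(Xenopus_borealis,(Drosophila_viridis,Melursus_vulgaris))).
That clade contains 5 terminal taxa: Drosophila_viridis, Hylobates_robustus, Martes_occidentalis, Melursus_vulgaris, Xenopus_borealis.

5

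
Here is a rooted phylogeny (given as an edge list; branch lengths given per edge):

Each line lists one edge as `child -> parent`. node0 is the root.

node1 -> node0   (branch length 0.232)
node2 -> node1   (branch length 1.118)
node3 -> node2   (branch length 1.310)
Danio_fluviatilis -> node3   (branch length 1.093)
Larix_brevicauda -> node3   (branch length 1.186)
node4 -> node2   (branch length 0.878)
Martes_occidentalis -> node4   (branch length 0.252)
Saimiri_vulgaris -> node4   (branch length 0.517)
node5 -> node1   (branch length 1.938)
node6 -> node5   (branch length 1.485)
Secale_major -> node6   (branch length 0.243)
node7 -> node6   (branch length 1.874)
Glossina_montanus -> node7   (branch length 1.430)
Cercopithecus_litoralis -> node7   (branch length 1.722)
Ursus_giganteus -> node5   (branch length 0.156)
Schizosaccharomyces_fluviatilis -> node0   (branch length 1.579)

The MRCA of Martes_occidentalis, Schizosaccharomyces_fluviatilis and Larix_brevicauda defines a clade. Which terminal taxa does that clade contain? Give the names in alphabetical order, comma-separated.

Cercopithecus_litoralis, Danio_fluviatilis, Glossina_montanus, Larix_brevicauda, Martes_occidentalis, Saimiri_vulgaris, Schizosaccharomyces_fluviatilis, Secale_major, Ursus_giganteus

Tracing Martes_occidentalis: it sits inside (Martes_occidentalis,Saimiri_vulgaris).
Tracing Schizosaccharomyces_fluviatilis: it attaches directly to the root.
Tracing Larix_brevicauda: it sits inside (Danio_fluviatilis,Larix_brevicauda).
The smallest clade enclosing all 3 is the whole tree (their MRCA is the root), so the answer is all 9 tips in alphabetical order.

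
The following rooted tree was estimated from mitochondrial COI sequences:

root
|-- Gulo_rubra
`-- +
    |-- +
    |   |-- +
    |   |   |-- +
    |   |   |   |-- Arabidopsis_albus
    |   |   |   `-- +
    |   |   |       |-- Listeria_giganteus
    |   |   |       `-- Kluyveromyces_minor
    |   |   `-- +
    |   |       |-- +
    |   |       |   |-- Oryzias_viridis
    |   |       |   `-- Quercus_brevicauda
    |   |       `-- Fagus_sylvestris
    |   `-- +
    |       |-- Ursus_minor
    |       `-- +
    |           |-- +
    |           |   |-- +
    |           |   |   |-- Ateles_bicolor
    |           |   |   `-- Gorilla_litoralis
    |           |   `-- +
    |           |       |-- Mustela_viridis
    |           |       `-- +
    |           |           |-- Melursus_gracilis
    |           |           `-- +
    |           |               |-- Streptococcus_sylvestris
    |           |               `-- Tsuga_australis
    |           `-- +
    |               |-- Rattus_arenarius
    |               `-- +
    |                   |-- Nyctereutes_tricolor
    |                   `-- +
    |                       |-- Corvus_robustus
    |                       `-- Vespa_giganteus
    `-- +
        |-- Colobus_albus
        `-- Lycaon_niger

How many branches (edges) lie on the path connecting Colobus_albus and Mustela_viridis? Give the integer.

8

The MRCA of Colobus_albus and Mustela_viridis is the node subtending ((((Arabidopsis_albus,(Listeria_giganteus,Kluyveromyces_minor)),((Oryzias_viridis,Quercus_brevicauda),Fagus_sylvestris)),(Ursus_minor,(((Ateles_bicolor,Gorilla_litoralis),(Mustela_viridis,(Melursus_gracilis,(Streptococcus_sylvestris,Tsuga_australis)))),(Rattus_arenarius,(Nyctereutes_tricolor,(Corvus_robustus,Vespa_giganteus)))))),(Colobus_albus,Lycaon_niger)).
From Colobus_albus up to that node: 2 branches. From Mustela_viridis up to the same node: 6 branches. Total: 2 + 6 = 8.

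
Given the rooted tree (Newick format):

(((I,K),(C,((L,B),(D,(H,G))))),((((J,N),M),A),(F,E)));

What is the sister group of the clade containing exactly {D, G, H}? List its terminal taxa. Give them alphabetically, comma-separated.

The clade containing exactly {D, G, H} attaches to the tree at the node subtending ((L,B),(D,(H,G))).
The other lineage descending from that same node — the sister group — is (L,B); its 2 tips in alphabetical order are the answer.

B, L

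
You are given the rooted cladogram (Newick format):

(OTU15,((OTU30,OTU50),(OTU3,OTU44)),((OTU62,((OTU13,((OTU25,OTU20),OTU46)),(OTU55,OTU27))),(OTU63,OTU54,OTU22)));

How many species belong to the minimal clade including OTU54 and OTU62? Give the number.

The MRCA of OTU54 and OTU62 is the node subtending ((OTU62,((OTU13,((OTU25,OTU20),OTU46)),(OTU55,OTU27))),(OTU63,OTU54,OTU22)).
That clade contains 10 terminal taxa: OTU13, OTU20, OTU22, OTU25, OTU27, OTU46, OTU54, OTU55, OTU62, OTU63.

10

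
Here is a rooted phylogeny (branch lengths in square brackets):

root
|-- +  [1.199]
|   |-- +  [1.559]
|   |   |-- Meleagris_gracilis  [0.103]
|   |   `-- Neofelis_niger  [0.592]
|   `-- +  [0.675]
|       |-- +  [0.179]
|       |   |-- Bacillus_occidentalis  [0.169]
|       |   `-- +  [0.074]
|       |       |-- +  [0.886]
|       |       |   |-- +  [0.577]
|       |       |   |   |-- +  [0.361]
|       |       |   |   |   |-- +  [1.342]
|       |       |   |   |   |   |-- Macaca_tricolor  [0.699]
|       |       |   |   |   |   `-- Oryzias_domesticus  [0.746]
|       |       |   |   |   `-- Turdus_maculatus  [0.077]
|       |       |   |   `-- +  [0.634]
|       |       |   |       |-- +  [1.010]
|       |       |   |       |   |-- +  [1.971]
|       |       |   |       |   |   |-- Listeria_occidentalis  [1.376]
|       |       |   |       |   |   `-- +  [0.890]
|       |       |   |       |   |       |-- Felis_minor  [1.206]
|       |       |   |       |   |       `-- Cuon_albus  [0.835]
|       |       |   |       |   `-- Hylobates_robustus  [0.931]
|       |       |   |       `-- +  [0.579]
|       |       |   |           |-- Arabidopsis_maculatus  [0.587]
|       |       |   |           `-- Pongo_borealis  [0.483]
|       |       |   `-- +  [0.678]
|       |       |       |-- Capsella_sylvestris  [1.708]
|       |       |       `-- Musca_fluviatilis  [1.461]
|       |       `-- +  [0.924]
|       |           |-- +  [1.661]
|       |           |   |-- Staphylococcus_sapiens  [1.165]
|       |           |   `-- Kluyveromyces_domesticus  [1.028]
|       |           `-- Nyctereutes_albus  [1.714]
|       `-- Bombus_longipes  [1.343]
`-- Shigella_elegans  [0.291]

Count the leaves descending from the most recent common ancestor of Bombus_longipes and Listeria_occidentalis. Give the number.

The MRCA of Bombus_longipes and Listeria_occidentalis is the node subtending ((Bacillus_occidentalis,(((((Macaca_tricolor,Oryzias_domesticus),Turdus_maculatus),(((Listeria_occidentalis,(Felis_minor,Cuon_albus)),Hylobates_robustus),(Arabidopsis_maculatus,Pongo_borealis))),(Capsella_sylvestris,Musca_fluviatilis)),((Staphylococcus_sapiens,Kluyveromyces_domesticus),Nyctereutes_albus))),Bombus_longipes).
That clade contains 16 terminal taxa: Arabidopsis_maculatus, Bacillus_occidentalis, Bombus_longipes, Capsella_sylvestris, Cuon_albus, Felis_minor, Hylobates_robustus, Kluyveromyces_domesticus, Listeria_occidentalis, Macaca_tricolor, Musca_fluviatilis, Nyctereutes_albus, Oryzias_domesticus, Pongo_borealis, Staphylococcus_sapiens, Turdus_maculatus.

16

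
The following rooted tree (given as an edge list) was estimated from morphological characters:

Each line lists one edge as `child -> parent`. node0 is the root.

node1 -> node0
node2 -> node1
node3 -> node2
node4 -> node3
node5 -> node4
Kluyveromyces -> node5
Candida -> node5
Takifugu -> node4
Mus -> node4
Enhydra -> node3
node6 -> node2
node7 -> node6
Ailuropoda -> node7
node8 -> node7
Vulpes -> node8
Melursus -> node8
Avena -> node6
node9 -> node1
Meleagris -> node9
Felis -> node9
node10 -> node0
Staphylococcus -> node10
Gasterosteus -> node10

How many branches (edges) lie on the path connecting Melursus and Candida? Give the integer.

8

The MRCA of Melursus and Candida is the node subtending ((((Kluyveromyces,Candida),Takifugu,Mus),Enhydra),((Ailuropoda,(Vulpes,Melursus)),Avena)).
From Melursus up to that node: 4 branches. From Candida up to the same node: 4 branches. Total: 4 + 4 = 8.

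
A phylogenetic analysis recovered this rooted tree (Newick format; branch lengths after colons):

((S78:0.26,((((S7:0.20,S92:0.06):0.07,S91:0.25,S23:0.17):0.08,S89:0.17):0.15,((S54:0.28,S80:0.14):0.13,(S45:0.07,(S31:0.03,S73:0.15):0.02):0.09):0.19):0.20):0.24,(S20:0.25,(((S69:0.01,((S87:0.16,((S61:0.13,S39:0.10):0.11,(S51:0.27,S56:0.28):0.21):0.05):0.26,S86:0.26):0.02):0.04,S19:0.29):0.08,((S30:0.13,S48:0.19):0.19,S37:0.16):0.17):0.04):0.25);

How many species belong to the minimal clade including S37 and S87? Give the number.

11

The MRCA of S37 and S87 is the node subtending (((S69,((S87,((S61,S39),(S51,S56))),S86)),S19),((S30,S48),S37)).
That clade contains 11 terminal taxa: S19, S30, S37, S39, S48, S51, S56, S61, S69, S86, S87.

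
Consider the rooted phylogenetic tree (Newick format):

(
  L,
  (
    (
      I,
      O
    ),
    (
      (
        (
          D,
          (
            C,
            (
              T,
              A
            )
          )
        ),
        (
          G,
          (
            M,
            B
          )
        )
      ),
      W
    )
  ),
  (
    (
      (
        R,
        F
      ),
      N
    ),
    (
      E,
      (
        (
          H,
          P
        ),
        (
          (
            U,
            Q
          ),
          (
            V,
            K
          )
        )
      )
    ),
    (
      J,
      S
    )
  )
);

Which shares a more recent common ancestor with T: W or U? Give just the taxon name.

W

The MRCA of T and W subtends (((D,(C,(T,A))),(G,(M,B))),W) (8 taxa).
The MRCA of T and U is the root, subtending the entire tree (23 taxa).
The first is nested inside the second, so T shares a more recent common ancestor with W.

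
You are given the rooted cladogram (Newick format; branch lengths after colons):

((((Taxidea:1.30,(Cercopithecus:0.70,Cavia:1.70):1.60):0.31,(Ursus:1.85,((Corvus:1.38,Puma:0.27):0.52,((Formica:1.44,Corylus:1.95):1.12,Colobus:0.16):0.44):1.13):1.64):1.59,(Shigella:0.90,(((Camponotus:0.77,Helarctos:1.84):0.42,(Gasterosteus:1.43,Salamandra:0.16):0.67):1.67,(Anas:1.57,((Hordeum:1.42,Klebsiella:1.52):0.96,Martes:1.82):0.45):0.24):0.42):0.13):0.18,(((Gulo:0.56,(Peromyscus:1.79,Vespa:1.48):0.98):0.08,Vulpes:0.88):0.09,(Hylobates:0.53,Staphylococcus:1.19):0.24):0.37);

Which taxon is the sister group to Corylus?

Formica

Corylus attaches to the tree at the node subtending (Formica,Corylus).
The other lineage descending from that same node — the sister group — is the single tip Formica.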